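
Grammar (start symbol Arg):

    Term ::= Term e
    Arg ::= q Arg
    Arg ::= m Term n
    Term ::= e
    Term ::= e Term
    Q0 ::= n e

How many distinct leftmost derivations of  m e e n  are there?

Parse trees for m e e n:
  [Arg m [Term [Term e] e] n]
  [Arg m [Term e [Term e]] n]

2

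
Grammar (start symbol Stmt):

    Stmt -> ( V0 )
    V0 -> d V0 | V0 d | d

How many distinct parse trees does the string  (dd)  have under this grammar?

2

Parse trees for (dd):
  [Stmt ( [V0 d [V0 d]] )]
  [Stmt ( [V0 [V0 d] d] )]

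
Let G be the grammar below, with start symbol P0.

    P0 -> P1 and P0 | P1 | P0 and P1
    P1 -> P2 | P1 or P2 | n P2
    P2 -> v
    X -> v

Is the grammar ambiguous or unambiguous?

Ambiguous

Witness: v and v

Derivation 1: P0 ⇒ P1 and P0 ⇒ P2 and P0 ⇒ v and P0 ⇒ v and P1 ⇒ v and P2 ⇒ v and v
Derivation 2: P0 ⇒ P0 and P1 ⇒ P1 and P1 ⇒ P2 and P1 ⇒ v and P1 ⇒ v and P2 ⇒ v and v

Two distinct leftmost derivations for the same string.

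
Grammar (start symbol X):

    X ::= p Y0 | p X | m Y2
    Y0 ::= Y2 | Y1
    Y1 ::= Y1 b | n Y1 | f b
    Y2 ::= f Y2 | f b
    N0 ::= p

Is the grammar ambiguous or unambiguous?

Witness: p f b

Derivation 1: X ⇒ p Y0 ⇒ p Y2 ⇒ p f b
Derivation 2: X ⇒ p Y0 ⇒ p Y1 ⇒ p f b

Two distinct leftmost derivations for the same string.

Ambiguous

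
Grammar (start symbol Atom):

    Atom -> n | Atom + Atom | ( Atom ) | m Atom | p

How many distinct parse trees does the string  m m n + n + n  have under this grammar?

Parse trees for m m n + n + n (showing first 6 of 9):
  [Atom [Atom m [Atom m [Atom n]]] + [Atom [Atom n] + [Atom n]]]
  [Atom [Atom [Atom m [Atom m [Atom n]]] + [Atom n]] + [Atom n]]
  [Atom [Atom m [Atom [Atom m [Atom n]] + [Atom n]]] + [Atom n]]
  [Atom [Atom m [Atom m [Atom [Atom n] + [Atom n]]]] + [Atom n]]
  [Atom m [Atom [Atom m [Atom n]] + [Atom [Atom n] + [Atom n]]]]
  [Atom m [Atom [Atom [Atom m [Atom n]] + [Atom n]] + [Atom n]]]

9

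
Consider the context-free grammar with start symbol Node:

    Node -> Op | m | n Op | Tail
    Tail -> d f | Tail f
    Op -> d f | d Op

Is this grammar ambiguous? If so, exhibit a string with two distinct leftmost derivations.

Witness: d f

Derivation 1: Node ⇒ Op ⇒ d f
Derivation 2: Node ⇒ Tail ⇒ d f

Two distinct leftmost derivations for the same string.

Ambiguous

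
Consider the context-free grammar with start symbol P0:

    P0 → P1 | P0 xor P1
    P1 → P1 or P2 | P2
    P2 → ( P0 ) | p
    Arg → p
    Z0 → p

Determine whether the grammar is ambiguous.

Only P0, P1, P2 are reachable from P0; ignoring the rest: The grammar is stratified — P0 handles 'xor' (left-recursive), P1 handles 'or', P2 atoms. Each operator has a fixed associativity and precedence level, so every string has one parse.

Unambiguous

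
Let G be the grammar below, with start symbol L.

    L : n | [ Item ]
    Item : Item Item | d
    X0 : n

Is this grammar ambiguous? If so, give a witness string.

Ambiguous

Witness: [ d d d ]

Derivation 1: L ⇒ [ Item ] ⇒ [ Item Item ] ⇒ [ Item Item Item ] ⇒ [ d Item Item ] ⇒ [ d d Item ] ⇒ [ d d d ]
Derivation 2: L ⇒ [ Item ] ⇒ [ Item Item ] ⇒ [ d Item ] ⇒ [ d Item Item ] ⇒ [ d d Item ] ⇒ [ d d d ]

Two distinct leftmost derivations for the same string.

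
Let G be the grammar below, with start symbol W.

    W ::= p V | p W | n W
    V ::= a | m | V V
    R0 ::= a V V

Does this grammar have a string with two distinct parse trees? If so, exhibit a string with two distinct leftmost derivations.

Ambiguous

Witness: p a a a

Derivation 1: W ⇒ p V ⇒ p V V ⇒ p a V ⇒ p a V V ⇒ p a a V ⇒ p a a a
Derivation 2: W ⇒ p V ⇒ p V V ⇒ p V V V ⇒ p a V V ⇒ p a a V ⇒ p a a a

Two distinct leftmost derivations for the same string.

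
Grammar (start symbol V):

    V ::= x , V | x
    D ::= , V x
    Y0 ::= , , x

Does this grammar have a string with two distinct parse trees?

(D, Y0 are unreachable from V, so their rules don't affect L(V).) The reachable grammar is A → atom sep A | atom. Each atom is followed by either the separator (recurse) or end-of-string (stop) — no choice point.

Unambiguous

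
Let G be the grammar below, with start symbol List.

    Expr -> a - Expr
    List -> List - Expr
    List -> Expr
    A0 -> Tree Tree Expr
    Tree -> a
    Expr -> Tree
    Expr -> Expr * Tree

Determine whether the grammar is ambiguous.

Ambiguous

Witness: a - a

Derivation 1: List ⇒ List - Expr ⇒ Expr - Expr ⇒ Tree - Expr ⇒ a - Expr ⇒ a - Tree ⇒ a - a
Derivation 2: List ⇒ Expr ⇒ a - Expr ⇒ a - Tree ⇒ a - a

Two distinct leftmost derivations for the same string.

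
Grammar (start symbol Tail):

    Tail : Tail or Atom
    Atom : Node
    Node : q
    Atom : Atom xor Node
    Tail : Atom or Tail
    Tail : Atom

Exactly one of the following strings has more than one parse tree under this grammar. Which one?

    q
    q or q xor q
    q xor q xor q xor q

q: 1 tree
q or q xor q: 2 trees
q xor q xor q xor q: 1 tree

q or q xor q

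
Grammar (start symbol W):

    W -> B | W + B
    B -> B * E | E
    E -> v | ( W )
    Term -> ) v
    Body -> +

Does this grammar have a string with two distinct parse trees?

Unambiguous

(Term, Body are unreachable from W, so their rules don't affect L(W).) The grammar is stratified — W handles '+' (left-recursive), B handles '*', E atoms. Each operator has a fixed associativity and precedence level, so every string has one parse.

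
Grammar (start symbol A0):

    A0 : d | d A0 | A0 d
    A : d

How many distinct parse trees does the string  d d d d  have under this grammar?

8

Parse trees for d d d d:
  [A0 d [A0 d [A0 d [A0 d]]]]
  [A0 d [A0 d [A0 [A0 d] d]]]
  [A0 d [A0 [A0 d [A0 d]] d]]
  [A0 d [A0 [A0 [A0 d] d] d]]
  [A0 [A0 d [A0 d [A0 d]]] d]
  [A0 [A0 d [A0 [A0 d] d]] d]
  [A0 [A0 [A0 d [A0 d]] d] d]
  [A0 [A0 [A0 [A0 d] d] d] d]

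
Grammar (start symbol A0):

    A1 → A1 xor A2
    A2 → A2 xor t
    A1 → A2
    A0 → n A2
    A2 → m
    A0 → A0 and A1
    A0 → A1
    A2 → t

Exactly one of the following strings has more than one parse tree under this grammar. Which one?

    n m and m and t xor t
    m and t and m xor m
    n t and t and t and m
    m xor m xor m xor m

n m and m and t xor t: 2 trees
m and t and m xor m: 1 tree
n t and t and t and m: 1 tree
m xor m xor m xor m: 1 tree

n m and m and t xor t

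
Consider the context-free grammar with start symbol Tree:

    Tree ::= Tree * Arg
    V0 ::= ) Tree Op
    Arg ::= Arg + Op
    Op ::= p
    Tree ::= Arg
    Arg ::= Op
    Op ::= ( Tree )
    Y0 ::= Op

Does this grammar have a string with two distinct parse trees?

Unambiguous

(V0, Y0 are unreachable from Tree, so their rules don't affect L(Tree).) The grammar is stratified — Tree handles '*' (left-recursive), Arg handles '+', Op atoms. Each operator has a fixed associativity and precedence level, so every string has one parse.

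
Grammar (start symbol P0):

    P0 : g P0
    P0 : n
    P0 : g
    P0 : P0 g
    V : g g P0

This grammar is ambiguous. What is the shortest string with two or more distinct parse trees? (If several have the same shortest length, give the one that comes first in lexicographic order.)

g g

length 1: no string has ≥2 trees
length 2: g g has 2 parse trees

Two derivations of g g:
  P0 ⇒ g P0 ⇒ g g
  P0 ⇒ P0 g ⇒ g g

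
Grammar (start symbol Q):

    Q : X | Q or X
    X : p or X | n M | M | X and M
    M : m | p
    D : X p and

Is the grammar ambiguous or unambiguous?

Ambiguous

Witness: p or m

Derivation 1: Q ⇒ X ⇒ p or X ⇒ p or M ⇒ p or m
Derivation 2: Q ⇒ Q or X ⇒ X or X ⇒ M or X ⇒ p or X ⇒ p or M ⇒ p or m

Two distinct leftmost derivations for the same string.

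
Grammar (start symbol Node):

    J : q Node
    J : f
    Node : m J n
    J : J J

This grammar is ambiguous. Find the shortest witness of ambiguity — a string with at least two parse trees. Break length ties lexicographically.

length 3: no string has ≥2 trees
length 4: no string has ≥2 trees
length 5: m f f f n has 2 parse trees

Two derivations of m f f f n:
  Node ⇒ m J n ⇒ m J J n ⇒ m f J n ⇒ m f J J n ⇒ m f f J n ⇒ m f f f n
  Node ⇒ m J n ⇒ m J J n ⇒ m J J J n ⇒ m f J J n ⇒ m f f J n ⇒ m f f f n

m f f f n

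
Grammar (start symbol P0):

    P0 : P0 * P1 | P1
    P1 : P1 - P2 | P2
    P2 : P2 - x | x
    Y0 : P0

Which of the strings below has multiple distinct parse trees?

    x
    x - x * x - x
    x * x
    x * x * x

x - x * x - x

x: 1 tree
x - x * x - x: 4 trees
x * x: 1 tree
x * x * x: 1 tree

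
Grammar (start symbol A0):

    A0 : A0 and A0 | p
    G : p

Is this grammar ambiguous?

Ambiguous

Witness: p and p and p

Derivation 1: A0 ⇒ A0 and A0 ⇒ A0 and A0 and A0 ⇒ p and A0 and A0 ⇒ p and p and A0 ⇒ p and p and p
Derivation 2: A0 ⇒ A0 and A0 ⇒ p and A0 ⇒ p and A0 and A0 ⇒ p and p and A0 ⇒ p and p and p

Two distinct leftmost derivations for the same string.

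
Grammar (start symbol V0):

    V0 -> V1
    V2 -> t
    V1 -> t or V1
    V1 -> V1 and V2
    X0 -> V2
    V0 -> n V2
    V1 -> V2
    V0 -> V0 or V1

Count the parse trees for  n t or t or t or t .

Parse trees for n t or t or t or t:
  [V0 [V0 n [V2 t]] or [V1 t or [V1 t or [V1 [V2 t]]]]]
  [V0 [V0 [V0 n [V2 t]] or [V1 [V2 t]]] or [V1 t or [V1 [V2 t]]]]
  [V0 [V0 [V0 n [V2 t]] or [V1 t or [V1 [V2 t]]]] or [V1 [V2 t]]]
  [V0 [V0 [V0 [V0 n [V2 t]] or [V1 [V2 t]]] or [V1 [V2 t]]] or [V1 [V2 t]]]

4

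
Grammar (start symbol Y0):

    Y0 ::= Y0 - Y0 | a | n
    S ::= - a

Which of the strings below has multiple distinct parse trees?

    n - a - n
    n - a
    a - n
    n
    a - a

n - a - n: 2 trees
n - a: 1 tree
a - n: 1 tree
n: 1 tree
a - a: 1 tree

n - a - n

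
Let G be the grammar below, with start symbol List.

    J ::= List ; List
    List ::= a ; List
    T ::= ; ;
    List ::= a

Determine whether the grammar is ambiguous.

Unambiguous

(J, T are unreachable from List, so their rules don't affect L(List).) Right-recursive list with a separator: after each atom, whether the separator follows determines the rule. One parse per string.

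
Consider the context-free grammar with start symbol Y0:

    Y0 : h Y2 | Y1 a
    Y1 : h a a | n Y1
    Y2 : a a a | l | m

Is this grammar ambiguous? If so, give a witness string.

Ambiguous

Witness: h a a a

Derivation 1: Y0 ⇒ h Y2 ⇒ h a a a
Derivation 2: Y0 ⇒ Y1 a ⇒ h a a a

Two distinct leftmost derivations for the same string.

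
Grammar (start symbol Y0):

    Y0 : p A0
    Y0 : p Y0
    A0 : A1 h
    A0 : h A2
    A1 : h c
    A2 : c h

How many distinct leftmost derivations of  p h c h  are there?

Parse trees for p h c h:
  [Y0 p [A0 [A1 h c] h]]
  [Y0 p [A0 h [A2 c h]]]

2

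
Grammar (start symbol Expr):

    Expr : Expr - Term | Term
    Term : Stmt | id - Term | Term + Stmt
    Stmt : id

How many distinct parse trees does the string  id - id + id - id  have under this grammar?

3

Parse trees for id - id + id - id:
  [Expr [Expr [Expr [Term [Stmt id]]] - [Term [Term [Stmt id]] + [Stmt id]]] - [Term [Stmt id]]]
  [Expr [Expr [Term id - [Term [Term [Stmt id]] + [Stmt id]]]] - [Term [Stmt id]]]
  [Expr [Expr [Term [Term id - [Term [Stmt id]]] + [Stmt id]]] - [Term [Stmt id]]]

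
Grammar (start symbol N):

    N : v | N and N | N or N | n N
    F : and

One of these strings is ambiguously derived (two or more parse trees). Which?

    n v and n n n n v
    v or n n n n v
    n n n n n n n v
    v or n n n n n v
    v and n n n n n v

n v and n n n n v: 2 trees
v or n n n n v: 1 tree
n n n n n n n v: 1 tree
v or n n n n n v: 1 tree
v and n n n n n v: 1 tree

n v and n n n n v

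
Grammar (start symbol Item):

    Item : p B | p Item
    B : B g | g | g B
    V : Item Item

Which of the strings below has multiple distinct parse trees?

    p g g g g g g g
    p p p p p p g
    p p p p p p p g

p g g g g g g g: 64 trees
p p p p p p g: 1 tree
p p p p p p p g: 1 tree

p g g g g g g g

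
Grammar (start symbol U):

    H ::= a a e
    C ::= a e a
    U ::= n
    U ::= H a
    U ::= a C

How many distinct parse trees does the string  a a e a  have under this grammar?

2

Parse trees for a a e a:
  [U [H a a e] a]
  [U a [C a e a]]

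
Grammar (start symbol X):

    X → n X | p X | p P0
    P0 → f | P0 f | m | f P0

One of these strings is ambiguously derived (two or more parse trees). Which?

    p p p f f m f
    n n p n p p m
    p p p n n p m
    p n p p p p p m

p p p f f m f: 3 trees
n n p n p p m: 1 tree
p p p n n p m: 1 tree
p n p p p p p m: 1 tree

p p p f f m f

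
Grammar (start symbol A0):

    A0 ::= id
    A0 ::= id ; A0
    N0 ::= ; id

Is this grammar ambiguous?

Unambiguous

(N0 is unreachable from A0, so its rules don't affect L(A0).) The reachable grammar is A → atom sep A | atom. Each atom is followed by either the separator (recurse) or end-of-string (stop) — no choice point.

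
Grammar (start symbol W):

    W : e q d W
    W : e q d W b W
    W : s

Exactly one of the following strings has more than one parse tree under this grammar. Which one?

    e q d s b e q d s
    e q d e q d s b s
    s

e q d e q d s b s

e q d s b e q d s: 1 tree
e q d e q d s b s: 2 trees
s: 1 tree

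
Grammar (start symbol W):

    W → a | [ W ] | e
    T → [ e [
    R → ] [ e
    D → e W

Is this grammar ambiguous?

Only W is reachable from W; ignoring the rest: Each string is a nest of matched brackets around a single atom. An opening bracket forces the recursive rule; an atom forces the base rule.

Unambiguous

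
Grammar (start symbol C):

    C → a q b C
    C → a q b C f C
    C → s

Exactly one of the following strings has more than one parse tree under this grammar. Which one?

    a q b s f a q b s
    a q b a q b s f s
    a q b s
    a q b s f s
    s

a q b a q b s f s

a q b s f a q b s: 1 tree
a q b a q b s f s: 2 trees
a q b s: 1 tree
a q b s f s: 1 tree
s: 1 tree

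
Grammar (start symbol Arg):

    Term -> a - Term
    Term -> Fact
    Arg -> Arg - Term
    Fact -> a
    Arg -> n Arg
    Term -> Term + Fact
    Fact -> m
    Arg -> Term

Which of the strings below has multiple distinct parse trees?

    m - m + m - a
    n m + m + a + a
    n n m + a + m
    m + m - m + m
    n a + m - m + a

m - m + m - a: 1 tree
n m + m + a + a: 1 tree
n n m + a + m: 1 tree
m + m - m + m: 1 tree
n a + m - m + a: 2 trees

n a + m - m + a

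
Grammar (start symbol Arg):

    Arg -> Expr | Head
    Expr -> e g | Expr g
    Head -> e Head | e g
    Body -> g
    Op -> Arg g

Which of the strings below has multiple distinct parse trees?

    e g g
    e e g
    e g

e g g: 1 tree
e e g: 1 tree
e g: 2 trees

e g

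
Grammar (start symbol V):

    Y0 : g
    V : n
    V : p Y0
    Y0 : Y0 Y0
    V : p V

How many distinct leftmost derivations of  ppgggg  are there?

Parse trees for ppgggg:
  [V p [V p [Y0 [Y0 g] [Y0 [Y0 g] [Y0 [Y0 g] [Y0 g]]]]]]
  [V p [V p [Y0 [Y0 g] [Y0 [Y0 [Y0 g] [Y0 g]] [Y0 g]]]]]
  [V p [V p [Y0 [Y0 [Y0 g] [Y0 g]] [Y0 [Y0 g] [Y0 g]]]]]
  [V p [V p [Y0 [Y0 [Y0 g] [Y0 [Y0 g] [Y0 g]]] [Y0 g]]]]
  [V p [V p [Y0 [Y0 [Y0 [Y0 g] [Y0 g]] [Y0 g]] [Y0 g]]]]

5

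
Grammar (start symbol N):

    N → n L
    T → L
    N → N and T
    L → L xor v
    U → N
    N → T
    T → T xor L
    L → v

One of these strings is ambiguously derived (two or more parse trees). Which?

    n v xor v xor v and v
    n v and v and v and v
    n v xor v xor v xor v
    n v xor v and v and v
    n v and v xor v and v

n v and v xor v and v

n v xor v xor v and v: 1 tree
n v and v and v and v: 1 tree
n v xor v xor v xor v: 1 tree
n v xor v and v and v: 1 tree
n v and v xor v and v: 2 trees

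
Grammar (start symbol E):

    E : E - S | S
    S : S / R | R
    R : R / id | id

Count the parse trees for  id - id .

Parse trees for id - id:
  [E [E [S [R id]]] - [S [R id]]]

1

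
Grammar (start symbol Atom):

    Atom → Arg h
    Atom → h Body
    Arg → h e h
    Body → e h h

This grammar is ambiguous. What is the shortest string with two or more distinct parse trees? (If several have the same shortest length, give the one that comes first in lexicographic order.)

h e h h

length 4: h e h h has 2 parse trees

Two derivations of h e h h:
  Atom ⇒ Arg h ⇒ h e h h
  Atom ⇒ h Body ⇒ h e h h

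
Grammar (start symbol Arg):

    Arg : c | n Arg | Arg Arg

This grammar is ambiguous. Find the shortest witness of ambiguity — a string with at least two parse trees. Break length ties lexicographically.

length 1: no string has ≥2 trees
length 2: no string has ≥2 trees
length 3: c c c has 2 parse trees

Two derivations of c c c:
  Arg ⇒ Arg Arg ⇒ c Arg ⇒ c Arg Arg ⇒ c c Arg ⇒ c c c
  Arg ⇒ Arg Arg ⇒ Arg Arg Arg ⇒ c Arg Arg ⇒ c c Arg ⇒ c c c

c c c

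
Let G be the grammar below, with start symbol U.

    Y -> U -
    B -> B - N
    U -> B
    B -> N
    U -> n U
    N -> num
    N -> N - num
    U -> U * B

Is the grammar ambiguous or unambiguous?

Ambiguous

Witness: num - num

Derivation 1: U ⇒ B ⇒ B - N ⇒ N - N ⇒ num - N ⇒ num - num
Derivation 2: U ⇒ B ⇒ N ⇒ N - num ⇒ num - num

Two distinct leftmost derivations for the same string.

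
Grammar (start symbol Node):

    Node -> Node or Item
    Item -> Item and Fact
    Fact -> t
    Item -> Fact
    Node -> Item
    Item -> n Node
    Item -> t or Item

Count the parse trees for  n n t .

1

Parse trees for n n t:
  [Node [Item n [Node [Item n [Node [Item [Fact t]]]]]]]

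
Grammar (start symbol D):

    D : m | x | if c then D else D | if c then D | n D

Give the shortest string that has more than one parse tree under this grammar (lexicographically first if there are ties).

length 1: no string has ≥2 trees
length 2: no string has ≥2 trees
length 3: no string has ≥2 trees
length 4: no string has ≥2 trees
length 5: no string has ≥2 trees
length 6: no string has ≥2 trees
length 7: no string has ≥2 trees
length 8: no string has ≥2 trees
length 9: if c then if c then m else m has 2 parse trees

Two derivations of if c then if c then m else m:
  D ⇒ if c then D else D ⇒ if c then if c then D else D ⇒ if c then if c then m else D ⇒ if c then if c then m else m
  D ⇒ if c then D ⇒ if c then if c then D else D ⇒ if c then if c then m else D ⇒ if c then if c then m else m

if c then if c then m else m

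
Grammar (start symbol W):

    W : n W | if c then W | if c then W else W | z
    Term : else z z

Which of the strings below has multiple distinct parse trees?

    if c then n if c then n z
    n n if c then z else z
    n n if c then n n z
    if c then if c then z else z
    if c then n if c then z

if c then n if c then n z: 1 tree
n n if c then z else z: 1 tree
n n if c then n n z: 1 tree
if c then if c then z else z: 2 trees
if c then n if c then z: 1 tree

if c then if c then z else z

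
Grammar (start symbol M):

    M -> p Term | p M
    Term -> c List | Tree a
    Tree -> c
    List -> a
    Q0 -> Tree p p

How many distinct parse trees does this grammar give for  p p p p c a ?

2

Parse trees for p p p p c a:
  [M p [M p [M p [M p [Term c [List a]]]]]]
  [M p [M p [M p [M p [Term [Tree c] a]]]]]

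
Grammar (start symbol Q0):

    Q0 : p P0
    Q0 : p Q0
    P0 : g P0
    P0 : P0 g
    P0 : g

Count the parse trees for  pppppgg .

2

Parse trees for pppppgg:
  [Q0 p [Q0 p [Q0 p [Q0 p [Q0 p [P0 g [P0 g]]]]]]]
  [Q0 p [Q0 p [Q0 p [Q0 p [Q0 p [P0 [P0 g] g]]]]]]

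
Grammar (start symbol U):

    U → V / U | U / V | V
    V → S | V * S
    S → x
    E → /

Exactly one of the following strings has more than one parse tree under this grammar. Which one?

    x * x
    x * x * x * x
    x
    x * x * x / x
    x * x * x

x * x * x / x

x * x: 1 tree
x * x * x * x: 1 tree
x: 1 tree
x * x * x / x: 2 trees
x * x * x: 1 tree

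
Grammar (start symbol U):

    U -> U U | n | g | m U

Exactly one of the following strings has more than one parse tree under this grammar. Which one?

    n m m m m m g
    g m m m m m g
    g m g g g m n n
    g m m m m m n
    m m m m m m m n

n m m m m m g: 1 tree
g m m m m m g: 1 tree
g m g g g m n n: 118 trees
g m m m m m n: 1 tree
m m m m m m m n: 1 tree

g m g g g m n n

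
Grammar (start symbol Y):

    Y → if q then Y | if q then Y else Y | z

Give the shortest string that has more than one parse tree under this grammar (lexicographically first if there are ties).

length 1: no string has ≥2 trees
length 4: no string has ≥2 trees
length 6: no string has ≥2 trees
length 7: no string has ≥2 trees
length 9: if q then if q then z else z has 2 parse trees

Two derivations of if q then if q then z else z:
  Y ⇒ if q then Y ⇒ if q then if q then Y else Y ⇒ if q then if q then z else Y ⇒ if q then if q then z else z
  Y ⇒ if q then Y else Y ⇒ if q then if q then Y else Y ⇒ if q then if q then z else Y ⇒ if q then if q then z else z

if q then if q then z else z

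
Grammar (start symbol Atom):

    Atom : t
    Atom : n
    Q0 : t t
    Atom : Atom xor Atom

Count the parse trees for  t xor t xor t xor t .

5

Parse trees for t xor t xor t xor t:
  [Atom [Atom t] xor [Atom [Atom t] xor [Atom [Atom t] xor [Atom t]]]]
  [Atom [Atom t] xor [Atom [Atom [Atom t] xor [Atom t]] xor [Atom t]]]
  [Atom [Atom [Atom t] xor [Atom t]] xor [Atom [Atom t] xor [Atom t]]]
  [Atom [Atom [Atom t] xor [Atom [Atom t] xor [Atom t]]] xor [Atom t]]
  [Atom [Atom [Atom [Atom t] xor [Atom t]] xor [Atom t]] xor [Atom t]]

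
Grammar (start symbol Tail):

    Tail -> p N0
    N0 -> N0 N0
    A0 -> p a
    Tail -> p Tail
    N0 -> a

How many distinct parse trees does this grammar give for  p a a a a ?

5

Parse trees for p a a a a:
  [Tail p [N0 [N0 a] [N0 [N0 a] [N0 [N0 a] [N0 a]]]]]
  [Tail p [N0 [N0 a] [N0 [N0 [N0 a] [N0 a]] [N0 a]]]]
  [Tail p [N0 [N0 [N0 a] [N0 a]] [N0 [N0 a] [N0 a]]]]
  [Tail p [N0 [N0 [N0 a] [N0 [N0 a] [N0 a]]] [N0 a]]]
  [Tail p [N0 [N0 [N0 [N0 a] [N0 a]] [N0 a]] [N0 a]]]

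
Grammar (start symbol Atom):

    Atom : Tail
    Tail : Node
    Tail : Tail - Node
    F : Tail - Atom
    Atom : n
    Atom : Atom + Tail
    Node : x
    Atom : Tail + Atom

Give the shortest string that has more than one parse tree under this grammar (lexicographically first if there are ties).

length 1: no string has ≥2 trees
length 3: x + x has 2 parse trees

Two derivations of x + x:
  Atom ⇒ Atom + Tail ⇒ Tail + Tail ⇒ Node + Tail ⇒ x + Tail ⇒ x + Node ⇒ x + x
  Atom ⇒ Tail + Atom ⇒ Node + Atom ⇒ x + Atom ⇒ x + Tail ⇒ x + Node ⇒ x + x

x + x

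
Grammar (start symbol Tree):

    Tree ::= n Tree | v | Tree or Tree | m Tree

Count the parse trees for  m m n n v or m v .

5

Parse trees for m m n n v or m v:
  [Tree [Tree m [Tree m [Tree n [Tree n [Tree v]]]]] or [Tree m [Tree v]]]
  [Tree m [Tree [Tree m [Tree n [Tree n [Tree v]]]] or [Tree m [Tree v]]]]
  [Tree m [Tree m [Tree n [Tree n [Tree [Tree v] or [Tree m [Tree v]]]]]]]
  [Tree m [Tree m [Tree n [Tree [Tree n [Tree v]] or [Tree m [Tree v]]]]]]
  [Tree m [Tree m [Tree [Tree n [Tree n [Tree v]]] or [Tree m [Tree v]]]]]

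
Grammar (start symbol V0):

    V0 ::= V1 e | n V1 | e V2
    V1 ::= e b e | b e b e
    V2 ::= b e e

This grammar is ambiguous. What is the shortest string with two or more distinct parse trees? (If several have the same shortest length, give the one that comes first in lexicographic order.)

e b e e

length 4: e b e e has 2 parse trees

Two derivations of e b e e:
  V0 ⇒ V1 e ⇒ e b e e
  V0 ⇒ e V2 ⇒ e b e e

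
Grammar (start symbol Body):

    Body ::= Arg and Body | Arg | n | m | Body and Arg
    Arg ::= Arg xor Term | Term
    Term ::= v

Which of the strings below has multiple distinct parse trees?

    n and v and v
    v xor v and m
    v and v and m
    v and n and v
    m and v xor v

n and v and v: 1 tree
v xor v and m: 1 tree
v and v and m: 1 tree
v and n and v: 2 trees
m and v xor v: 1 tree

v and n and v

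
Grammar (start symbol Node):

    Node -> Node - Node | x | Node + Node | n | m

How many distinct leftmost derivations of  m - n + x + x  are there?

5

Parse trees for m - n + x + x:
  [Node [Node m] - [Node [Node n] + [Node [Node x] + [Node x]]]]
  [Node [Node m] - [Node [Node [Node n] + [Node x]] + [Node x]]]
  [Node [Node [Node m] - [Node n]] + [Node [Node x] + [Node x]]]
  [Node [Node [Node m] - [Node [Node n] + [Node x]]] + [Node x]]
  [Node [Node [Node [Node m] - [Node n]] + [Node x]] + [Node x]]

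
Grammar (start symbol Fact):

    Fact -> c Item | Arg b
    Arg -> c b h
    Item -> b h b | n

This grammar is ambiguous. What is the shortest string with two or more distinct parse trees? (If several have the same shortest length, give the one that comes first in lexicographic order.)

c b h b

length 2: no string has ≥2 trees
length 4: c b h b has 2 parse trees

Two derivations of c b h b:
  Fact ⇒ c Item ⇒ c b h b
  Fact ⇒ Arg b ⇒ c b h b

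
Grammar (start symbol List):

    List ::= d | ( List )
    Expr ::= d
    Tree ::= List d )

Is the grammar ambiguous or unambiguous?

Unambiguous

(Expr, Tree are unreachable from List, so their rules don't affect L(List).) Each string is a nest of matched brackets around a single atom. An opening bracket forces the recursive rule; an atom forces the base rule.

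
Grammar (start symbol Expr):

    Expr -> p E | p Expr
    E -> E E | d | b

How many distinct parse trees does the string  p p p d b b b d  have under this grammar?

14

Parse trees for p p p d b b b d (showing first 6 of 14):
  [Expr p [Expr p [Expr p [E [E d] [E [E b] [E [E b] [E [E b] [E d]]]]]]]]
  [Expr p [Expr p [Expr p [E [E d] [E [E b] [E [E [E b] [E b]] [E d]]]]]]]
  [Expr p [Expr p [Expr p [E [E d] [E [E [E b] [E b]] [E [E b] [E d]]]]]]]
  [Expr p [Expr p [Expr p [E [E d] [E [E [E b] [E [E b] [E b]]] [E d]]]]]]
  [Expr p [Expr p [Expr p [E [E d] [E [E [E [E b] [E b]] [E b]] [E d]]]]]]
  [Expr p [Expr p [Expr p [E [E [E d] [E b]] [E [E b] [E [E b] [E d]]]]]]]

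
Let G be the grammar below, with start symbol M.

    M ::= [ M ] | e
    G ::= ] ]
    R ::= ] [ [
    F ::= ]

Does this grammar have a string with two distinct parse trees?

Unambiguous

Only M is reachable from M; ignoring the rest: L(M) is { openⁿ atom closeⁿ : n ≥ 0 }. The bracket depth fixes n, and the derivation is forced at every step.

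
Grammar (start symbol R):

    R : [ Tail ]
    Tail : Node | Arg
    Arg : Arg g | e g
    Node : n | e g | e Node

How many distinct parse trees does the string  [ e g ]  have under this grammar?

2

Parse trees for [ e g ]:
  [R [ [Tail [Node e g]] ]]
  [R [ [Tail [Arg e g]] ]]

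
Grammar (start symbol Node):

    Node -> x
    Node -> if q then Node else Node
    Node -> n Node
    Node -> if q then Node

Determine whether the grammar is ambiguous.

Ambiguous

Witness: if q then if q then x else x

Derivation 1: Node ⇒ if q then Node else Node ⇒ if q then if q then Node else Node ⇒ if q then if q then x else Node ⇒ if q then if q then x else x
Derivation 2: Node ⇒ if q then Node ⇒ if q then if q then Node else Node ⇒ if q then if q then x else Node ⇒ if q then if q then x else x

Two distinct leftmost derivations for the same string.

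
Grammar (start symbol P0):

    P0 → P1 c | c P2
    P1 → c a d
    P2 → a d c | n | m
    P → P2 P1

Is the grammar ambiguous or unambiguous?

Witness: c a d c

Derivation 1: P0 ⇒ P1 c ⇒ c a d c
Derivation 2: P0 ⇒ c P2 ⇒ c a d c

Two distinct leftmost derivations for the same string.

Ambiguous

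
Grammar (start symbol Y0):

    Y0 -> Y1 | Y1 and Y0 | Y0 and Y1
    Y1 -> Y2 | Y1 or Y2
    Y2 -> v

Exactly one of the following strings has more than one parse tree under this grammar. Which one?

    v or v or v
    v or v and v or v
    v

v or v or v: 1 tree
v or v and v or v: 2 trees
v: 1 tree

v or v and v or v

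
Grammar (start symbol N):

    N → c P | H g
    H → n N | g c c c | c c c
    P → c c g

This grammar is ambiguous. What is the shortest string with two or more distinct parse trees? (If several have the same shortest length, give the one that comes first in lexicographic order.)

length 4: c c c g has 2 parse trees

Two derivations of c c c g:
  N ⇒ c P ⇒ c c c g
  N ⇒ H g ⇒ c c c g

c c c g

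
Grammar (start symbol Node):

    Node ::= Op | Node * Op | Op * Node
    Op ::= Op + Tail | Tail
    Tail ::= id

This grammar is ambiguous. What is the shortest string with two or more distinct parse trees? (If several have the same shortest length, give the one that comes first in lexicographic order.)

id * id

length 1: no string has ≥2 trees
length 3: id * id has 2 parse trees

Two derivations of id * id:
  Node ⇒ Node * Op ⇒ Op * Op ⇒ Tail * Op ⇒ id * Op ⇒ id * Tail ⇒ id * id
  Node ⇒ Op * Node ⇒ Tail * Node ⇒ id * Node ⇒ id * Op ⇒ id * Tail ⇒ id * id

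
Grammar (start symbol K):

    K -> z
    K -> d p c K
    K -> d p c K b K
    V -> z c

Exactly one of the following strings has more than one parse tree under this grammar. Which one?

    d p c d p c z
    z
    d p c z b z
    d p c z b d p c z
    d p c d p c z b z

d p c d p c z: 1 tree
z: 1 tree
d p c z b z: 1 tree
d p c z b d p c z: 1 tree
d p c d p c z b z: 2 trees

d p c d p c z b z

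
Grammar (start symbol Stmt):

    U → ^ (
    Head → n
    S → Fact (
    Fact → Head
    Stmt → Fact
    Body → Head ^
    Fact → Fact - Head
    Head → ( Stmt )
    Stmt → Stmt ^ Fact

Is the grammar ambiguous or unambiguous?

Unambiguous

(S, Body, U are unreachable from Stmt, so their rules don't affect L(Stmt).) Stmt → Stmt ^ Fact | Fact  ;  Fact → Fact - Head | Head  — a left-associative chain with Head at the bottom. Each string factors uniquely by precedence.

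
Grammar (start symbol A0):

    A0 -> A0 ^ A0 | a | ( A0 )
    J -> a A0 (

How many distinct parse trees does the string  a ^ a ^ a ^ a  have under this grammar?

5

Parse trees for a ^ a ^ a ^ a:
  [A0 [A0 a] ^ [A0 [A0 a] ^ [A0 [A0 a] ^ [A0 a]]]]
  [A0 [A0 a] ^ [A0 [A0 [A0 a] ^ [A0 a]] ^ [A0 a]]]
  [A0 [A0 [A0 a] ^ [A0 a]] ^ [A0 [A0 a] ^ [A0 a]]]
  [A0 [A0 [A0 a] ^ [A0 [A0 a] ^ [A0 a]]] ^ [A0 a]]
  [A0 [A0 [A0 [A0 a] ^ [A0 a]] ^ [A0 a]] ^ [A0 a]]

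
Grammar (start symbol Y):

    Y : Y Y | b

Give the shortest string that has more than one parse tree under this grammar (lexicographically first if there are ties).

b b b

length 1: no string has ≥2 trees
length 2: no string has ≥2 trees
length 3: b b b has 2 parse trees

Two derivations of b b b:
  Y ⇒ Y Y ⇒ Y Y Y ⇒ b Y Y ⇒ b b Y ⇒ b b b
  Y ⇒ Y Y ⇒ b Y ⇒ b Y Y ⇒ b b Y ⇒ b b b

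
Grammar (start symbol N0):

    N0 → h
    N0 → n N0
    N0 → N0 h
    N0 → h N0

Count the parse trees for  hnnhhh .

Parse trees for hnnhhh (showing first 6 of 16):
  [N0 [N0 [N0 h [N0 n [N0 n [N0 h]]]] h] h]
  [N0 [N0 h [N0 n [N0 n [N0 [N0 h] h]]]] h]
  [N0 [N0 h [N0 n [N0 n [N0 h [N0 h]]]]] h]
  [N0 [N0 h [N0 n [N0 [N0 n [N0 h]] h]]] h]
  [N0 [N0 h [N0 [N0 n [N0 n [N0 h]]] h]] h]
  [N0 h [N0 n [N0 n [N0 [N0 [N0 h] h] h]]]]

16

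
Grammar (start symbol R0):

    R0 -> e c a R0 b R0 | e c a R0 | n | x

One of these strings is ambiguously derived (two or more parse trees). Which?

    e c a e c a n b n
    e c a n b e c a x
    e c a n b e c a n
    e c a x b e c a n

e c a e c a n b n: 2 trees
e c a n b e c a x: 1 tree
e c a n b e c a n: 1 tree
e c a x b e c a n: 1 tree

e c a e c a n b n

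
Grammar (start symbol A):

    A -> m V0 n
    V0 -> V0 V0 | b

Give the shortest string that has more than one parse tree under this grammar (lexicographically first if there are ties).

m b b b n

length 3: no string has ≥2 trees
length 4: no string has ≥2 trees
length 5: m b b b n has 2 parse trees

Two derivations of m b b b n:
  A ⇒ m V0 n ⇒ m V0 V0 n ⇒ m V0 V0 V0 n ⇒ m b V0 V0 n ⇒ m b b V0 n ⇒ m b b b n
  A ⇒ m V0 n ⇒ m V0 V0 n ⇒ m b V0 n ⇒ m b V0 V0 n ⇒ m b b V0 n ⇒ m b b b n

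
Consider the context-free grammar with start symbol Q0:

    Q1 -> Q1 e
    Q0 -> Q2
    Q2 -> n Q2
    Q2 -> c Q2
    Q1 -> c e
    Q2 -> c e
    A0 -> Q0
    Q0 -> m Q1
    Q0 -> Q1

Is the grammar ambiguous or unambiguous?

Ambiguous

Witness: c e

Derivation 1: Q0 ⇒ Q2 ⇒ c e
Derivation 2: Q0 ⇒ Q1 ⇒ c e

Two distinct leftmost derivations for the same string.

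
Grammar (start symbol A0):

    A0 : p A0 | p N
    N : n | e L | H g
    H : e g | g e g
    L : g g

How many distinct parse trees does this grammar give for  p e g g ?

2

Parse trees for p e g g:
  [A0 p [N e [L g g]]]
  [A0 p [N [H e g] g]]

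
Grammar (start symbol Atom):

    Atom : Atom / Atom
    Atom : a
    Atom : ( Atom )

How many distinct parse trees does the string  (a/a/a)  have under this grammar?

Parse trees for (a/a/a):
  [Atom ( [Atom [Atom a] / [Atom [Atom a] / [Atom a]]] )]
  [Atom ( [Atom [Atom [Atom a] / [Atom a]] / [Atom a]] )]

2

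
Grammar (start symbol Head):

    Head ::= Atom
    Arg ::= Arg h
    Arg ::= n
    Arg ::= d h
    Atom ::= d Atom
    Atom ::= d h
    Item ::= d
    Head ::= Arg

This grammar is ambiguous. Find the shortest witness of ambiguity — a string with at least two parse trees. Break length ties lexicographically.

length 1: no string has ≥2 trees
length 2: d h has 2 parse trees

Two derivations of d h:
  Head ⇒ Atom ⇒ d h
  Head ⇒ Arg ⇒ d h

d h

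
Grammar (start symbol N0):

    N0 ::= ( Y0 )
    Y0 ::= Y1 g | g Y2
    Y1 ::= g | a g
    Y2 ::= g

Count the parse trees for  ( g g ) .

2

Parse trees for ( g g ):
  [N0 ( [Y0 [Y1 g] g] )]
  [N0 ( [Y0 g [Y2 g]] )]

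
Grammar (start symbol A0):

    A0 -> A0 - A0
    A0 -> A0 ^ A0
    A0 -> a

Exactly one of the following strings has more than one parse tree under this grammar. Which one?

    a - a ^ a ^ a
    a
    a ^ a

a - a ^ a ^ a: 5 trees
a: 1 tree
a ^ a: 1 tree

a - a ^ a ^ a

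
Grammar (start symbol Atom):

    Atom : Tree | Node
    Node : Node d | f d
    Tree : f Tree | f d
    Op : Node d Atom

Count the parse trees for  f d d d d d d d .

Parse trees for f d d d d d d d:
  [Atom [Node [Node [Node [Node [Node [Node [Node f d] d] d] d] d] d] d]]

1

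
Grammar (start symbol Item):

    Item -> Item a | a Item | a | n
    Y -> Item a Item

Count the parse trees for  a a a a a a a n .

Parse trees for a a a a a a a n:
  [Item a [Item a [Item a [Item a [Item a [Item a [Item a [Item n]]]]]]]]

1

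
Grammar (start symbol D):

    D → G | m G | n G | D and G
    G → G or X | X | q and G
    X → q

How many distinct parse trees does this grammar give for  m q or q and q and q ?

Parse trees for m q or q and q and q:
  [D [D m [G [G [X q]] or [X q]]] and [G q and [G [X q]]]]
  [D [D [D m [G [G [X q]] or [X q]]] and [G [X q]]] and [G [X q]]]

2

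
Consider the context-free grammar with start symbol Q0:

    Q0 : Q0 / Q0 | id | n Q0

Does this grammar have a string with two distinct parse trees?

Ambiguous

Witness: n id / id

Derivation 1: Q0 ⇒ Q0 / Q0 ⇒ n Q0 / Q0 ⇒ n id / Q0 ⇒ n id / id
Derivation 2: Q0 ⇒ n Q0 ⇒ n Q0 / Q0 ⇒ n id / Q0 ⇒ n id / id

Two distinct leftmost derivations for the same string.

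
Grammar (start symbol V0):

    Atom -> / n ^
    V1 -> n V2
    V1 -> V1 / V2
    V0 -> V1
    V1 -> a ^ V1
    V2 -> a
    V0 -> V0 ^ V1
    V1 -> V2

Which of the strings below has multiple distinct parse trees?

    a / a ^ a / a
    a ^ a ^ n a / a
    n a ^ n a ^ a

a ^ a ^ n a / a

a / a ^ a / a: 1 tree
a ^ a ^ n a / a: 7 trees
n a ^ n a ^ a: 1 tree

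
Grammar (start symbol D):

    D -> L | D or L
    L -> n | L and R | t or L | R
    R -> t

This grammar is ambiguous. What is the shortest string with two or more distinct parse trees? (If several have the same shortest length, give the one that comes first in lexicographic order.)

t or n

length 1: no string has ≥2 trees
length 3: t or n has 2 parse trees

Two derivations of t or n:
  D ⇒ L ⇒ t or L ⇒ t or n
  D ⇒ D or L ⇒ L or L ⇒ R or L ⇒ t or L ⇒ t or n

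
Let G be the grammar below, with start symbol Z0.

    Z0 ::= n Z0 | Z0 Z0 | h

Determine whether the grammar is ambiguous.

Witness: h h h

Derivation 1: Z0 ⇒ Z0 Z0 ⇒ Z0 Z0 Z0 ⇒ h Z0 Z0 ⇒ h h Z0 ⇒ h h h
Derivation 2: Z0 ⇒ Z0 Z0 ⇒ h Z0 ⇒ h Z0 Z0 ⇒ h h Z0 ⇒ h h h

Two distinct leftmost derivations for the same string.

Ambiguous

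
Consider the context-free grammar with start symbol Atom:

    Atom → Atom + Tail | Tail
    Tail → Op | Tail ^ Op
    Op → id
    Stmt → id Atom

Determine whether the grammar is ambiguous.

Unambiguous

(Stmt is unreachable from Atom, so its rules don't affect L(Atom).) This is a standard precedence ladder (Atom over Tail over Op), with each level left-recursive on its own operator ('+' at Atom, '^' at Tail). That structure is LR(1), hence unambiguous.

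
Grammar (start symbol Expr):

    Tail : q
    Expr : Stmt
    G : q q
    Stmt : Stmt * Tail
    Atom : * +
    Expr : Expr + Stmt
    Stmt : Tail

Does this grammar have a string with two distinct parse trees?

(G, Atom are unreachable from Expr, so their rules don't affect L(Expr).) This is a standard precedence ladder (Expr over Stmt over Tail), with each level left-recursive on its own operator ('+' at Expr, '*' at Stmt). That structure is LR(1), hence unambiguous.

Unambiguous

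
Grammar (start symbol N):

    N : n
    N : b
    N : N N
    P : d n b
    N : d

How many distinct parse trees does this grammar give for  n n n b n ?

14

Parse trees for n n n b n (showing first 6 of 14):
  [N [N n] [N [N n] [N [N n] [N [N b] [N n]]]]]
  [N [N n] [N [N n] [N [N [N n] [N b]] [N n]]]]
  [N [N n] [N [N [N n] [N n]] [N [N b] [N n]]]]
  [N [N n] [N [N [N n] [N [N n] [N b]]] [N n]]]
  [N [N n] [N [N [N [N n] [N n]] [N b]] [N n]]]
  [N [N [N n] [N n]] [N [N n] [N [N b] [N n]]]]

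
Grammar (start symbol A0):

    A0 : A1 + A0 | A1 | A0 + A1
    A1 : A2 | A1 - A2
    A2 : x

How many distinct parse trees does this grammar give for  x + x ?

2

Parse trees for x + x:
  [A0 [A1 [A2 x]] + [A0 [A1 [A2 x]]]]
  [A0 [A0 [A1 [A2 x]]] + [A1 [A2 x]]]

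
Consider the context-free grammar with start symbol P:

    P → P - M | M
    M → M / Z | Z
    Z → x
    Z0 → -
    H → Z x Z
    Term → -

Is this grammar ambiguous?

Unambiguous

Only P, M, Z are reachable from P; ignoring the rest: P → P - M | M  ;  M → M / Z | Z  — a left-associative chain with Z at the bottom. Each string factors uniquely by precedence.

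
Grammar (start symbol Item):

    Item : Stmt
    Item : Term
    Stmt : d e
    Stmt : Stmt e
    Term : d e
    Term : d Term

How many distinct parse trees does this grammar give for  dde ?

1

Parse trees for dde:
  [Item [Term d [Term d e]]]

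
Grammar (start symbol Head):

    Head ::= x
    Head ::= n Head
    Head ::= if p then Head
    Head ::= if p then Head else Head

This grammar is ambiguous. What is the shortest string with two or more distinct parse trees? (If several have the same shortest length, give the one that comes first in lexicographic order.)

if p then if p then x else x

length 1: no string has ≥2 trees
length 2: no string has ≥2 trees
length 3: no string has ≥2 trees
length 4: no string has ≥2 trees
length 5: no string has ≥2 trees
length 6: no string has ≥2 trees
length 7: no string has ≥2 trees
length 8: no string has ≥2 trees
length 9: if p then if p then x else x has 2 parse trees

Two derivations of if p then if p then x else x:
  Head ⇒ if p then Head ⇒ if p then if p then Head else Head ⇒ if p then if p then x else Head ⇒ if p then if p then x else x
  Head ⇒ if p then Head else Head ⇒ if p then if p then Head else Head ⇒ if p then if p then x else Head ⇒ if p then if p then x else x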